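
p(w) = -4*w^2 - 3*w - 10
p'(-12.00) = 93.00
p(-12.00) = -550.00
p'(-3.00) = 21.00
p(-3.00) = -37.00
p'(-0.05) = -2.60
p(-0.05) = -9.86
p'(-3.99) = 28.92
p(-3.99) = -61.71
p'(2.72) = -24.76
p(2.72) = -47.75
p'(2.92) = -26.36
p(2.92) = -52.87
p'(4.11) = -35.88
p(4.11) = -89.90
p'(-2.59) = 17.72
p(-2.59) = -29.06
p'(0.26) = -5.08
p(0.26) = -11.05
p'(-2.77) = 19.16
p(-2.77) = -32.38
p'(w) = -8*w - 3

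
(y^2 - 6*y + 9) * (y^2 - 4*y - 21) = y^4 - 10*y^3 + 12*y^2 + 90*y - 189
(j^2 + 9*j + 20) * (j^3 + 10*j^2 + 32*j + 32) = j^5 + 19*j^4 + 142*j^3 + 520*j^2 + 928*j + 640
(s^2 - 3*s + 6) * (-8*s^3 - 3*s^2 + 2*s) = -8*s^5 + 21*s^4 - 37*s^3 - 24*s^2 + 12*s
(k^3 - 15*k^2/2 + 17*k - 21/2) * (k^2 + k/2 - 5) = k^5 - 7*k^4 + 33*k^3/4 + 71*k^2/2 - 361*k/4 + 105/2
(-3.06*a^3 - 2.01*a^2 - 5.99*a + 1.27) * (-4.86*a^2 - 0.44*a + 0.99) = 14.8716*a^5 + 11.115*a^4 + 26.9664*a^3 - 5.5265*a^2 - 6.4889*a + 1.2573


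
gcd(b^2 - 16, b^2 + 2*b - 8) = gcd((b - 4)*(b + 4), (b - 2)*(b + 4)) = b + 4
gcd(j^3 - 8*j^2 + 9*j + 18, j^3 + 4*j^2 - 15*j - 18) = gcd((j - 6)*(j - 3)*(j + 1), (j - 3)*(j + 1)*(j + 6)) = j^2 - 2*j - 3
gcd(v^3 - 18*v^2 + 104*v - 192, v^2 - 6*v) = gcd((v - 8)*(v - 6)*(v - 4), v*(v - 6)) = v - 6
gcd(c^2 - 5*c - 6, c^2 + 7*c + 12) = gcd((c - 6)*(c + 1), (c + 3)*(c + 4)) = 1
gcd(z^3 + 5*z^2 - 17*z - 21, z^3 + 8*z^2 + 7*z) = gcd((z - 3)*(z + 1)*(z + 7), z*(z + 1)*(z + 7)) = z^2 + 8*z + 7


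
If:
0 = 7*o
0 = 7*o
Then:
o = 0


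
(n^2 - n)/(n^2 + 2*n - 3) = n/(n + 3)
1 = 1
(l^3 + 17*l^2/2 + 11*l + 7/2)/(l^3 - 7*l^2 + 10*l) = (2*l^3 + 17*l^2 + 22*l + 7)/(2*l*(l^2 - 7*l + 10))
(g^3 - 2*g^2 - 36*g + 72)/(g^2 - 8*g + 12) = g + 6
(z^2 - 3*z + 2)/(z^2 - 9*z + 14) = (z - 1)/(z - 7)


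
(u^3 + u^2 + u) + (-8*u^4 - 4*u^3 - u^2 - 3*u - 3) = -8*u^4 - 3*u^3 - 2*u - 3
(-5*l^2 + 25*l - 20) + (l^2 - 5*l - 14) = -4*l^2 + 20*l - 34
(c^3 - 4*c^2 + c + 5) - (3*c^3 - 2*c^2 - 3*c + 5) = -2*c^3 - 2*c^2 + 4*c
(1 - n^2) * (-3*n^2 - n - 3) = 3*n^4 + n^3 - n - 3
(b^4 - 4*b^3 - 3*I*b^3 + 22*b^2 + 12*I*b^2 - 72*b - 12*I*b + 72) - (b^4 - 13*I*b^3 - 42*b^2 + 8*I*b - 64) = -4*b^3 + 10*I*b^3 + 64*b^2 + 12*I*b^2 - 72*b - 20*I*b + 136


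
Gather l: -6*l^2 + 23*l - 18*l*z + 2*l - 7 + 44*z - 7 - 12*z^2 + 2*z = -6*l^2 + l*(25 - 18*z) - 12*z^2 + 46*z - 14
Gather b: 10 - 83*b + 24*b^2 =24*b^2 - 83*b + 10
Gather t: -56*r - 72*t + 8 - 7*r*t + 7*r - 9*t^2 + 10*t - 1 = -49*r - 9*t^2 + t*(-7*r - 62) + 7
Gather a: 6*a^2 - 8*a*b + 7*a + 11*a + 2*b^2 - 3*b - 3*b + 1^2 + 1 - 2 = 6*a^2 + a*(18 - 8*b) + 2*b^2 - 6*b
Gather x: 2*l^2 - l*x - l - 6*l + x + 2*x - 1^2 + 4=2*l^2 - 7*l + x*(3 - l) + 3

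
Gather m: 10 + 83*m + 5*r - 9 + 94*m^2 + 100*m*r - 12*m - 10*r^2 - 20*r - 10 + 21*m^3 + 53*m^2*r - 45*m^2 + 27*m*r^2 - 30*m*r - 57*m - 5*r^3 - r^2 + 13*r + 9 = 21*m^3 + m^2*(53*r + 49) + m*(27*r^2 + 70*r + 14) - 5*r^3 - 11*r^2 - 2*r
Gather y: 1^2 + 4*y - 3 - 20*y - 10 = -16*y - 12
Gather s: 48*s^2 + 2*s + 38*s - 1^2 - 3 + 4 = 48*s^2 + 40*s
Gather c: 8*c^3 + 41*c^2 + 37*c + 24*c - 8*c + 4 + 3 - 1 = 8*c^3 + 41*c^2 + 53*c + 6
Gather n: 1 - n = 1 - n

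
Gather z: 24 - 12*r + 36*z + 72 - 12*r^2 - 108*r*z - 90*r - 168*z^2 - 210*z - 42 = -12*r^2 - 102*r - 168*z^2 + z*(-108*r - 174) + 54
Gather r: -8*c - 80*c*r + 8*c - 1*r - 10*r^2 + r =-80*c*r - 10*r^2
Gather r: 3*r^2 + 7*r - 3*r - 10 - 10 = 3*r^2 + 4*r - 20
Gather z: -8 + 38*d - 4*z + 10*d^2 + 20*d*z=10*d^2 + 38*d + z*(20*d - 4) - 8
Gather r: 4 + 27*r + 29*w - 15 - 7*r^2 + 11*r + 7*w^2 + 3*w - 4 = -7*r^2 + 38*r + 7*w^2 + 32*w - 15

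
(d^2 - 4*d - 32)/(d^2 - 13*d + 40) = (d + 4)/(d - 5)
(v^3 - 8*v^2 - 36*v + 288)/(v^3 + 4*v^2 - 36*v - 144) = (v - 8)/(v + 4)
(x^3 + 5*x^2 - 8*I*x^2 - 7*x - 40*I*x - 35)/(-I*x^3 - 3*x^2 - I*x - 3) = (I*x^2 + x*(7 + 5*I) + 35)/(x^2 - 2*I*x + 3)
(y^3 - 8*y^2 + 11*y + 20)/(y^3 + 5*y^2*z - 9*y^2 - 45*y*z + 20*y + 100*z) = (y + 1)/(y + 5*z)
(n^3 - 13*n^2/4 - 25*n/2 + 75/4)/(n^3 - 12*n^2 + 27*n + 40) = (4*n^2 + 7*n - 15)/(4*(n^2 - 7*n - 8))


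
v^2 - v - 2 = (v - 2)*(v + 1)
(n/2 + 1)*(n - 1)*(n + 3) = n^3/2 + 2*n^2 + n/2 - 3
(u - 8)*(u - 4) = u^2 - 12*u + 32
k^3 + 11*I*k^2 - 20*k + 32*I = (k - I)*(k + 4*I)*(k + 8*I)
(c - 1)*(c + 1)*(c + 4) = c^3 + 4*c^2 - c - 4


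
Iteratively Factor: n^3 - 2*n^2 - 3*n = (n + 1)*(n^2 - 3*n) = (n - 3)*(n + 1)*(n)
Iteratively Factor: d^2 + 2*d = (d)*(d + 2)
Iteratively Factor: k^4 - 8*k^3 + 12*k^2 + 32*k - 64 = (k - 4)*(k^3 - 4*k^2 - 4*k + 16) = (k - 4)*(k + 2)*(k^2 - 6*k + 8) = (k - 4)^2*(k + 2)*(k - 2)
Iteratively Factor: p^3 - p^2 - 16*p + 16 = (p - 1)*(p^2 - 16) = (p - 4)*(p - 1)*(p + 4)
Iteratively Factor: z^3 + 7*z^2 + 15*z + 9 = (z + 3)*(z^2 + 4*z + 3) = (z + 1)*(z + 3)*(z + 3)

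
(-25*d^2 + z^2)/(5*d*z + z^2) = (-5*d + z)/z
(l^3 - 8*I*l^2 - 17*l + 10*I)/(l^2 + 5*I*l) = (l^3 - 8*I*l^2 - 17*l + 10*I)/(l*(l + 5*I))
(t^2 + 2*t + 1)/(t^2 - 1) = (t + 1)/(t - 1)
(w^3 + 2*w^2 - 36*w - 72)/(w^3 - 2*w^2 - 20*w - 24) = (w + 6)/(w + 2)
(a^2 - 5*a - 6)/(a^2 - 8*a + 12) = (a + 1)/(a - 2)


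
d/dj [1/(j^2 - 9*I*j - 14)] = (-2*j + 9*I)/(-j^2 + 9*I*j + 14)^2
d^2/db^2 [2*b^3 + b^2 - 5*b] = 12*b + 2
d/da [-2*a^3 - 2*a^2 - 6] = 2*a*(-3*a - 2)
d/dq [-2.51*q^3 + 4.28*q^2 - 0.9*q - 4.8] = -7.53*q^2 + 8.56*q - 0.9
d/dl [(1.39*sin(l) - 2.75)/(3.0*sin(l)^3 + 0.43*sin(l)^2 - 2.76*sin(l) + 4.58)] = (-8.34*sin(l)^3 + 24.1523*sin(l)^2 + 2.365*sin(l) - 1.2238)*cos(l)/(9.0*sin(l)^6 + 2.58*sin(l)^5 - 16.3751*sin(l)^4 + 25.1064*sin(l)^3 + 11.5564*sin(l)^2 - 25.2816*sin(l) + 20.9764)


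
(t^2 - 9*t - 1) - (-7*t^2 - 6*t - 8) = 8*t^2 - 3*t + 7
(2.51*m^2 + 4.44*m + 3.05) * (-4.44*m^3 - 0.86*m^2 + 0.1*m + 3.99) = -11.1444*m^5 - 21.8722*m^4 - 17.1094*m^3 + 7.8359*m^2 + 18.0206*m + 12.1695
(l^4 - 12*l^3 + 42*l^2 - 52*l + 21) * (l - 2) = l^5 - 14*l^4 + 66*l^3 - 136*l^2 + 125*l - 42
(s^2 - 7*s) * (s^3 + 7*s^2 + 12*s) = s^5 - 37*s^3 - 84*s^2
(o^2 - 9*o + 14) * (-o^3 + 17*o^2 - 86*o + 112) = -o^5 + 26*o^4 - 253*o^3 + 1124*o^2 - 2212*o + 1568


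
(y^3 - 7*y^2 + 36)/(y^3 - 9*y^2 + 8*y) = (y^3 - 7*y^2 + 36)/(y*(y^2 - 9*y + 8))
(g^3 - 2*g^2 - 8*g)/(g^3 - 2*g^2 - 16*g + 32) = g*(g + 2)/(g^2 + 2*g - 8)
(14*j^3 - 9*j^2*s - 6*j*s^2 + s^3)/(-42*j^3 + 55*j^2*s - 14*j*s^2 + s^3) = (2*j + s)/(-6*j + s)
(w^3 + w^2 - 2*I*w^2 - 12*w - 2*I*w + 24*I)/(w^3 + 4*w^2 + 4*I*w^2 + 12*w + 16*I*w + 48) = (w - 3)/(w + 6*I)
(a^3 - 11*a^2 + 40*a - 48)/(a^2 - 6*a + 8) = (a^2 - 7*a + 12)/(a - 2)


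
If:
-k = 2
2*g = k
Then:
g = -1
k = -2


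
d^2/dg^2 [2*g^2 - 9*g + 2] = 4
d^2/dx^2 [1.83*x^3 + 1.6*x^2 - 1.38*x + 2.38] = 10.98*x + 3.2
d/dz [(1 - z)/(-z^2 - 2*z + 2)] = z*(2 - z)/(z^4 + 4*z^3 - 8*z + 4)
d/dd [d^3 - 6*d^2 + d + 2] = 3*d^2 - 12*d + 1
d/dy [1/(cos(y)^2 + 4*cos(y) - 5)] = 2*(cos(y) + 2)*sin(y)/(cos(y)^2 + 4*cos(y) - 5)^2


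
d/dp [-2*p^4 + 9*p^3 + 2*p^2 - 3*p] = -8*p^3 + 27*p^2 + 4*p - 3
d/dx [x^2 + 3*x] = 2*x + 3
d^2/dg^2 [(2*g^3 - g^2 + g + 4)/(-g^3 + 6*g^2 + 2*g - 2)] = 2*(-11*g^6 - 15*g^5 + 24*g^4 + 96*g^3 - 336*g^2 - 180*g - 64)/(g^9 - 18*g^8 + 102*g^7 - 138*g^6 - 276*g^5 + 120*g^4 + 148*g^3 - 48*g^2 - 24*g + 8)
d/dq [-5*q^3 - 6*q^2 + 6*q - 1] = -15*q^2 - 12*q + 6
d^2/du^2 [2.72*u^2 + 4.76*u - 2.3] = 5.44000000000000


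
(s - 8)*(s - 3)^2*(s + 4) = s^4 - 10*s^3 + s^2 + 156*s - 288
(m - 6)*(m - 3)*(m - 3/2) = m^3 - 21*m^2/2 + 63*m/2 - 27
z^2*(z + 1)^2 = z^4 + 2*z^3 + z^2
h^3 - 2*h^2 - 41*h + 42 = (h - 7)*(h - 1)*(h + 6)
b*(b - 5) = b^2 - 5*b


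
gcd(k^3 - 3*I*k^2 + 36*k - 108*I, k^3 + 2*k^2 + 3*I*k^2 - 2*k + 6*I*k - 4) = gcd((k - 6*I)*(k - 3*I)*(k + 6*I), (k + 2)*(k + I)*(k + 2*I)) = 1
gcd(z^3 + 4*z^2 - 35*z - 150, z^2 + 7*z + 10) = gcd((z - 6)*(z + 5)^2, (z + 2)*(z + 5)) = z + 5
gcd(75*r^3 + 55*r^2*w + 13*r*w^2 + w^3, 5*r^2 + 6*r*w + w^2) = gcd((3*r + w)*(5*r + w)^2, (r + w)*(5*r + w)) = 5*r + w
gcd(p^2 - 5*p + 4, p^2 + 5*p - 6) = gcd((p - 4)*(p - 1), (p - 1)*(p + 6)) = p - 1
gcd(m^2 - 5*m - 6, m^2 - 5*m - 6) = m^2 - 5*m - 6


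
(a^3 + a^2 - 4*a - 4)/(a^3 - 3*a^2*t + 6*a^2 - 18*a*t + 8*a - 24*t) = (-a^2 + a + 2)/(-a^2 + 3*a*t - 4*a + 12*t)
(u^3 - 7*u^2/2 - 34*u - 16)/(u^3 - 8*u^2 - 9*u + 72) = (u^2 + 9*u/2 + 2)/(u^2 - 9)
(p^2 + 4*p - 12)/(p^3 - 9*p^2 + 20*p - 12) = (p + 6)/(p^2 - 7*p + 6)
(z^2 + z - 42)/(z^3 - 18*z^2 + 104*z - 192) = (z + 7)/(z^2 - 12*z + 32)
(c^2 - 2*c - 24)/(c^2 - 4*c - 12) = (c + 4)/(c + 2)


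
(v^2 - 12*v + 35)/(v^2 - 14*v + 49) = (v - 5)/(v - 7)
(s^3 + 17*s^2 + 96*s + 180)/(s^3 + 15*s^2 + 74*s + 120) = (s + 6)/(s + 4)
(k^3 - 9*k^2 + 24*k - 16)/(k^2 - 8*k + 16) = k - 1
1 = 1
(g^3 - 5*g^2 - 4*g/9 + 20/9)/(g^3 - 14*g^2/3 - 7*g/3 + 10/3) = (g + 2/3)/(g + 1)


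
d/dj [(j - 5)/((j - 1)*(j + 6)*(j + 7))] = (-2*j^3 + 3*j^2 + 120*j + 103)/(j^6 + 24*j^5 + 202*j^4 + 612*j^3 - 167*j^2 - 2436*j + 1764)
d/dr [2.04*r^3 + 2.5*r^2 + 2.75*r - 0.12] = 6.12*r^2 + 5.0*r + 2.75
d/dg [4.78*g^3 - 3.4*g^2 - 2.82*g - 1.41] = 14.34*g^2 - 6.8*g - 2.82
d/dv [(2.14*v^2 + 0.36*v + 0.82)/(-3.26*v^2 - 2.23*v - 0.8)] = (-3.5986*v^2 + 1.9224*v + 1.5406)/(10.6276*v^4 + 14.5396*v^3 + 10.1889*v^2 + 3.568*v + 0.64)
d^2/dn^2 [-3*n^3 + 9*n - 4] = -18*n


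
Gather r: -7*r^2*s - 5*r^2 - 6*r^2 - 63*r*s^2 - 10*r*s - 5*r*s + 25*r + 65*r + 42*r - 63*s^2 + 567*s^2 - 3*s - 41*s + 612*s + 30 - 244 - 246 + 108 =r^2*(-7*s - 11) + r*(-63*s^2 - 15*s + 132) + 504*s^2 + 568*s - 352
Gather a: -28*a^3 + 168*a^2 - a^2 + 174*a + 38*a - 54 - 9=-28*a^3 + 167*a^2 + 212*a - 63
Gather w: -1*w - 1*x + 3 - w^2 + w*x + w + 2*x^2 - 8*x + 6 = -w^2 + w*x + 2*x^2 - 9*x + 9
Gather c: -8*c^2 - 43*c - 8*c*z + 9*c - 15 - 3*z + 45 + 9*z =-8*c^2 + c*(-8*z - 34) + 6*z + 30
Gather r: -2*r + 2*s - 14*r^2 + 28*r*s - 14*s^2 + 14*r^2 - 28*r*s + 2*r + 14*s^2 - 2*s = 0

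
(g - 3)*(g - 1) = g^2 - 4*g + 3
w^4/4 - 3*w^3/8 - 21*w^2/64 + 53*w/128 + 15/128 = (w/4 + 1/4)*(w - 3/2)*(w - 5/4)*(w + 1/4)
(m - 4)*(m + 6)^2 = m^3 + 8*m^2 - 12*m - 144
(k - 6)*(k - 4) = k^2 - 10*k + 24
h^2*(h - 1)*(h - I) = h^4 - h^3 - I*h^3 + I*h^2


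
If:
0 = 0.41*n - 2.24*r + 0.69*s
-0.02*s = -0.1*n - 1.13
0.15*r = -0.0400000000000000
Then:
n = -10.25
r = -0.27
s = 5.23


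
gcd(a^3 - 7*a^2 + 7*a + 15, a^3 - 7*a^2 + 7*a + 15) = a^3 - 7*a^2 + 7*a + 15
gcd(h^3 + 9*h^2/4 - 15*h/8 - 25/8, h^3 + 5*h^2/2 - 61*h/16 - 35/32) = h - 5/4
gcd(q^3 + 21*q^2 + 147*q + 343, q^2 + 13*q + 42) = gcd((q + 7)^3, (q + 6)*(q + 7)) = q + 7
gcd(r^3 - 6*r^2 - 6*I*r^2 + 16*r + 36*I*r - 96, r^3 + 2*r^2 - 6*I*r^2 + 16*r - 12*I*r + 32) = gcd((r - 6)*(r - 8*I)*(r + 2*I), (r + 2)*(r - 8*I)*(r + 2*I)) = r^2 - 6*I*r + 16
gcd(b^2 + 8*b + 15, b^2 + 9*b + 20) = b + 5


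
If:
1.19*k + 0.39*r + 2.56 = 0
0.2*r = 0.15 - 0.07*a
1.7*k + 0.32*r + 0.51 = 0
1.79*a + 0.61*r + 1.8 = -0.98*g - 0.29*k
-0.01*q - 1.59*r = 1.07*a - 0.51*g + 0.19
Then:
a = 40.06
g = -67.40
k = 2.20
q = -5632.63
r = -13.27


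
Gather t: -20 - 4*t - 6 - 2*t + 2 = -6*t - 24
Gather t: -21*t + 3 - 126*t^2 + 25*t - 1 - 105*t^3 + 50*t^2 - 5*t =-105*t^3 - 76*t^2 - t + 2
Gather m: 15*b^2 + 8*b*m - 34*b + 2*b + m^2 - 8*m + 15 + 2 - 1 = 15*b^2 - 32*b + m^2 + m*(8*b - 8) + 16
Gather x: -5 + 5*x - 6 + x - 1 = 6*x - 12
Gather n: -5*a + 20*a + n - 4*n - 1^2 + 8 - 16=15*a - 3*n - 9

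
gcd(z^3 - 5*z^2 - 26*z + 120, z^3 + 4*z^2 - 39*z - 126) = z - 6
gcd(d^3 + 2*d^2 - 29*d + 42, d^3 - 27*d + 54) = d - 3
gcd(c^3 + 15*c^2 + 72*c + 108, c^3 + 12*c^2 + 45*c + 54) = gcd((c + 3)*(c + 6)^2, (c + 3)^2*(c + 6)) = c^2 + 9*c + 18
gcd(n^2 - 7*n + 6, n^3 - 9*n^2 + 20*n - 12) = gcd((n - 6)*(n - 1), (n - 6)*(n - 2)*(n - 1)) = n^2 - 7*n + 6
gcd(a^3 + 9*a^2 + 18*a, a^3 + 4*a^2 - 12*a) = a^2 + 6*a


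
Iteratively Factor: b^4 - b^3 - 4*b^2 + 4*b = (b)*(b^3 - b^2 - 4*b + 4) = b*(b - 2)*(b^2 + b - 2) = b*(b - 2)*(b + 2)*(b - 1)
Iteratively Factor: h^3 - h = (h + 1)*(h^2 - h) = (h - 1)*(h + 1)*(h)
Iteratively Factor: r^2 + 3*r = (r)*(r + 3)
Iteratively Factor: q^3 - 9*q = (q - 3)*(q^2 + 3*q) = q*(q - 3)*(q + 3)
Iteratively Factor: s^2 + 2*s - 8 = (s + 4)*(s - 2)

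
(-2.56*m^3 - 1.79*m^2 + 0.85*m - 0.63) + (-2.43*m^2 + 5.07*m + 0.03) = -2.56*m^3 - 4.22*m^2 + 5.92*m - 0.6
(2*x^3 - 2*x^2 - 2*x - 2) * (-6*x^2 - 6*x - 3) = -12*x^5 + 18*x^3 + 30*x^2 + 18*x + 6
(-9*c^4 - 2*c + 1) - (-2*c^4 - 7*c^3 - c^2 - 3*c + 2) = -7*c^4 + 7*c^3 + c^2 + c - 1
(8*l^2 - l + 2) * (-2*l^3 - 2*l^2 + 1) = -16*l^5 - 14*l^4 - 2*l^3 + 4*l^2 - l + 2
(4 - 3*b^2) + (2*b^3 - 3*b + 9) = 2*b^3 - 3*b^2 - 3*b + 13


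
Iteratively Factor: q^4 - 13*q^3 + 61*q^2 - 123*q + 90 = (q - 5)*(q^3 - 8*q^2 + 21*q - 18) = (q - 5)*(q - 3)*(q^2 - 5*q + 6) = (q - 5)*(q - 3)^2*(q - 2)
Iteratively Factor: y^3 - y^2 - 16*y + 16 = (y - 1)*(y^2 - 16) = (y - 4)*(y - 1)*(y + 4)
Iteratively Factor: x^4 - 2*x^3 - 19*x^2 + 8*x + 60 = (x + 2)*(x^3 - 4*x^2 - 11*x + 30) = (x - 5)*(x + 2)*(x^2 + x - 6) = (x - 5)*(x - 2)*(x + 2)*(x + 3)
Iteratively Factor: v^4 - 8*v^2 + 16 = (v + 2)*(v^3 - 2*v^2 - 4*v + 8) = (v - 2)*(v + 2)*(v^2 - 4) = (v - 2)*(v + 2)^2*(v - 2)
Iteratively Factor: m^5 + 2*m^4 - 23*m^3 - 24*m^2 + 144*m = (m + 4)*(m^4 - 2*m^3 - 15*m^2 + 36*m) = (m - 3)*(m + 4)*(m^3 + m^2 - 12*m) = (m - 3)^2*(m + 4)*(m^2 + 4*m) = (m - 3)^2*(m + 4)^2*(m)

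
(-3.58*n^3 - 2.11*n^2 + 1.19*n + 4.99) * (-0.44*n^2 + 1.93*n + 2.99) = 1.5752*n^5 - 5.981*n^4 - 15.3001*n^3 - 6.2078*n^2 + 13.1888*n + 14.9201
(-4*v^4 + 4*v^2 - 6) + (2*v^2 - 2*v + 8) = -4*v^4 + 6*v^2 - 2*v + 2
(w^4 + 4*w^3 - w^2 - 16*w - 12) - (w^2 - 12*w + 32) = w^4 + 4*w^3 - 2*w^2 - 4*w - 44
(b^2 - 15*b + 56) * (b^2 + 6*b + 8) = b^4 - 9*b^3 - 26*b^2 + 216*b + 448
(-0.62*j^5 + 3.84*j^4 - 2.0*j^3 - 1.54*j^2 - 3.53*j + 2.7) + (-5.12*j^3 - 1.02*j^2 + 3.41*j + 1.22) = -0.62*j^5 + 3.84*j^4 - 7.12*j^3 - 2.56*j^2 - 0.12*j + 3.92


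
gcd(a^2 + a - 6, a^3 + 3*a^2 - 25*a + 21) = 1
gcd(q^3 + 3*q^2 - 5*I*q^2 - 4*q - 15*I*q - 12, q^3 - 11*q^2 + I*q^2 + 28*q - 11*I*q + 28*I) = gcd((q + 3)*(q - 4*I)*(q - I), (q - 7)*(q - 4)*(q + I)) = 1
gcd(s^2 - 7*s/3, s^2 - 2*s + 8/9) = 1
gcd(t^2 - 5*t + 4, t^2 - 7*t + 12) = t - 4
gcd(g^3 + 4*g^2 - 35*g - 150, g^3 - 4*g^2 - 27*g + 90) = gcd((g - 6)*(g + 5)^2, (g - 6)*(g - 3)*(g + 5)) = g^2 - g - 30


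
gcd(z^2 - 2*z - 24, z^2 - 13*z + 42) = z - 6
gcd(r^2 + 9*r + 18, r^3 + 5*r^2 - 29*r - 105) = r + 3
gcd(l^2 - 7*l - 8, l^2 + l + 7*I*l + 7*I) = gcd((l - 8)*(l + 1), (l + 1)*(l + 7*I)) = l + 1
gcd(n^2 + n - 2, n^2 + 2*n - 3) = n - 1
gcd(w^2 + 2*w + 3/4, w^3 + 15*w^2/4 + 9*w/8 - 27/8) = w + 3/2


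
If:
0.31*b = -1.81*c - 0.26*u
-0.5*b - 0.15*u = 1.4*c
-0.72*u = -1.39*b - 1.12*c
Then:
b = 0.00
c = 0.00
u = 0.00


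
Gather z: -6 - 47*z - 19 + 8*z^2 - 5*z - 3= 8*z^2 - 52*z - 28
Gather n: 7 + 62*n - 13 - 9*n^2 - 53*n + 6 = -9*n^2 + 9*n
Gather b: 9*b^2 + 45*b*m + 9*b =9*b^2 + b*(45*m + 9)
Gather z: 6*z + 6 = 6*z + 6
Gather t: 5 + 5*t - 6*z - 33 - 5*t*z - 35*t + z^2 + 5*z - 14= t*(-5*z - 30) + z^2 - z - 42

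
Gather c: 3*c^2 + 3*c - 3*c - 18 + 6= 3*c^2 - 12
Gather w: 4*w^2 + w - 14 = 4*w^2 + w - 14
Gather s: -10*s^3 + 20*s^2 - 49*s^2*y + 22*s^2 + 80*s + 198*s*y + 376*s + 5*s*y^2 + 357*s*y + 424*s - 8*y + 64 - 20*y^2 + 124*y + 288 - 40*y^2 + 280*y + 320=-10*s^3 + s^2*(42 - 49*y) + s*(5*y^2 + 555*y + 880) - 60*y^2 + 396*y + 672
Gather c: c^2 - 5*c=c^2 - 5*c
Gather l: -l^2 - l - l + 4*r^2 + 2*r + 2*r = -l^2 - 2*l + 4*r^2 + 4*r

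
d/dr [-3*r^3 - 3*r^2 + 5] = 3*r*(-3*r - 2)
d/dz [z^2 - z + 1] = 2*z - 1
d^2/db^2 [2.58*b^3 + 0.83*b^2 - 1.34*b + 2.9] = 15.48*b + 1.66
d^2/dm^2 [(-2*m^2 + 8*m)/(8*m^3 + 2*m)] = 8*(-4*m^3 + 48*m^2 + 3*m - 4)/(64*m^6 + 48*m^4 + 12*m^2 + 1)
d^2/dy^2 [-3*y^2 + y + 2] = -6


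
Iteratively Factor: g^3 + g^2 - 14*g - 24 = (g + 3)*(g^2 - 2*g - 8) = (g + 2)*(g + 3)*(g - 4)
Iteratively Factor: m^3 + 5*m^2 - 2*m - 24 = (m - 2)*(m^2 + 7*m + 12) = (m - 2)*(m + 4)*(m + 3)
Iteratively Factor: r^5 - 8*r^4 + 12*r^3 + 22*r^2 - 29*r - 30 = (r - 5)*(r^4 - 3*r^3 - 3*r^2 + 7*r + 6) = (r - 5)*(r - 2)*(r^3 - r^2 - 5*r - 3) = (r - 5)*(r - 3)*(r - 2)*(r^2 + 2*r + 1) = (r - 5)*(r - 3)*(r - 2)*(r + 1)*(r + 1)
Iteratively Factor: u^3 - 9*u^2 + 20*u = (u)*(u^2 - 9*u + 20) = u*(u - 4)*(u - 5)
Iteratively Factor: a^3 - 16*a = (a + 4)*(a^2 - 4*a) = a*(a + 4)*(a - 4)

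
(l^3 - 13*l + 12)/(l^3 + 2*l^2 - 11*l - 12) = (l - 1)/(l + 1)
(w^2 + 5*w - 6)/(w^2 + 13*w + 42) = (w - 1)/(w + 7)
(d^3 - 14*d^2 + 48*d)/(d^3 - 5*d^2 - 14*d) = (-d^2 + 14*d - 48)/(-d^2 + 5*d + 14)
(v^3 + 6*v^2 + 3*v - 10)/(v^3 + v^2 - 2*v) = (v + 5)/v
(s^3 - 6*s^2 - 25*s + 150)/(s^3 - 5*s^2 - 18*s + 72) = (s^2 - 25)/(s^2 + s - 12)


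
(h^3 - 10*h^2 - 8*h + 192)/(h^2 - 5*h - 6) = (h^2 - 4*h - 32)/(h + 1)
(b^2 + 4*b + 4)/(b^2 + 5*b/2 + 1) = 2*(b + 2)/(2*b + 1)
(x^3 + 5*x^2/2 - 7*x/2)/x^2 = x + 5/2 - 7/(2*x)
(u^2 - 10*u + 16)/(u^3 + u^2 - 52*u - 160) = (u - 2)/(u^2 + 9*u + 20)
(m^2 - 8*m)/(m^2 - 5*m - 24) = m/(m + 3)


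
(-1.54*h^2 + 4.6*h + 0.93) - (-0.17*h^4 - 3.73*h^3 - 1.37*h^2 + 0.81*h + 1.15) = 0.17*h^4 + 3.73*h^3 - 0.17*h^2 + 3.79*h - 0.22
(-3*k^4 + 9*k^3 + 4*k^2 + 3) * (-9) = 27*k^4 - 81*k^3 - 36*k^2 - 27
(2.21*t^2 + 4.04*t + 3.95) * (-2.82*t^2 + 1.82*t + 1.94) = -6.2322*t^4 - 7.3706*t^3 + 0.501200000000001*t^2 + 15.0266*t + 7.663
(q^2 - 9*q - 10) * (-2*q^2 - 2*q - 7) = -2*q^4 + 16*q^3 + 31*q^2 + 83*q + 70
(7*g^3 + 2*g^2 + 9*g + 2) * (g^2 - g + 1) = 7*g^5 - 5*g^4 + 14*g^3 - 5*g^2 + 7*g + 2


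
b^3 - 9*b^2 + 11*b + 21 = (b - 7)*(b - 3)*(b + 1)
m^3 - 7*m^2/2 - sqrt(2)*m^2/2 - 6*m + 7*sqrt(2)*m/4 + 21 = (m - 7/2)*(m - 2*sqrt(2))*(m + 3*sqrt(2)/2)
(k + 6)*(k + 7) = k^2 + 13*k + 42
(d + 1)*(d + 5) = d^2 + 6*d + 5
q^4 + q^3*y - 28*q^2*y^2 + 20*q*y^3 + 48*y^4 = (q - 4*y)*(q - 2*y)*(q + y)*(q + 6*y)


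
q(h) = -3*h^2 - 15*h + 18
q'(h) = -6*h - 15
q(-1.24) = 31.99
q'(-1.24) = -7.56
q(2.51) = -38.55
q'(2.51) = -30.06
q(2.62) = -41.89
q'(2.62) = -30.72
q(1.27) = -5.89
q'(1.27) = -22.62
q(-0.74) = 27.46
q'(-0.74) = -10.56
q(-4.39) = 26.03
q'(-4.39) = 11.34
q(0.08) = 16.78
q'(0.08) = -15.48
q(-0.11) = 19.61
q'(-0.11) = -14.34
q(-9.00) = -90.00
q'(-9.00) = 39.00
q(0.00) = 18.00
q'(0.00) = -15.00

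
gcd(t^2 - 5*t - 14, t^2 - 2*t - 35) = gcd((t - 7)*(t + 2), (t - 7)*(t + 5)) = t - 7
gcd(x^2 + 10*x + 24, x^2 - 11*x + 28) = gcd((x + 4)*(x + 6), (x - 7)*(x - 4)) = 1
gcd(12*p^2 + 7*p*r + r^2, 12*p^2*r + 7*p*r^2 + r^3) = 12*p^2 + 7*p*r + r^2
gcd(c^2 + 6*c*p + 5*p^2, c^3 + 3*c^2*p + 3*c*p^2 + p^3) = c + p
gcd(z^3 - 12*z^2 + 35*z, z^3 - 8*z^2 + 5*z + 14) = z - 7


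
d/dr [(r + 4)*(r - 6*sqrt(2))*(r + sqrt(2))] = 3*r^2 - 10*sqrt(2)*r + 8*r - 20*sqrt(2) - 12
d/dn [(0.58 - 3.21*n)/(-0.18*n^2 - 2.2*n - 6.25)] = (-0.5778*n^2 + 0.2088*n + 21.3385)/(0.0324*n^4 + 0.792*n^3 + 7.09*n^2 + 27.5*n + 39.0625)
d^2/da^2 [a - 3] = 0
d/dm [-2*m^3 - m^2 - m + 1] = -6*m^2 - 2*m - 1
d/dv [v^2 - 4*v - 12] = 2*v - 4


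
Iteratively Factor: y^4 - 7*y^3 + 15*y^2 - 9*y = (y - 1)*(y^3 - 6*y^2 + 9*y) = (y - 3)*(y - 1)*(y^2 - 3*y) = (y - 3)^2*(y - 1)*(y)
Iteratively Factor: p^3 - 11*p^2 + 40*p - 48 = (p - 4)*(p^2 - 7*p + 12) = (p - 4)*(p - 3)*(p - 4)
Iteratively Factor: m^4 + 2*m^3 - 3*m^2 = (m)*(m^3 + 2*m^2 - 3*m) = m*(m + 3)*(m^2 - m) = m*(m - 1)*(m + 3)*(m)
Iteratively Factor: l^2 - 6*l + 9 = (l - 3)*(l - 3)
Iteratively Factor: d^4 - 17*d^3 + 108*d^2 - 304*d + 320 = (d - 4)*(d^3 - 13*d^2 + 56*d - 80) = (d - 5)*(d - 4)*(d^2 - 8*d + 16) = (d - 5)*(d - 4)^2*(d - 4)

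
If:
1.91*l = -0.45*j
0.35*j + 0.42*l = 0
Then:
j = 0.00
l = 0.00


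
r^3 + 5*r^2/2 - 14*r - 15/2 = (r - 3)*(r + 1/2)*(r + 5)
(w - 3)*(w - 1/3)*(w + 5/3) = w^3 - 5*w^2/3 - 41*w/9 + 5/3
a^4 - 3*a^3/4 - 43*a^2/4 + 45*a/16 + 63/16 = (a - 7/2)*(a - 3/4)*(a + 1/2)*(a + 3)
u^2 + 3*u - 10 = (u - 2)*(u + 5)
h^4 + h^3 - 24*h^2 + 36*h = h*(h - 3)*(h - 2)*(h + 6)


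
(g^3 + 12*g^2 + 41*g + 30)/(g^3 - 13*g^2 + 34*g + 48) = (g^2 + 11*g + 30)/(g^2 - 14*g + 48)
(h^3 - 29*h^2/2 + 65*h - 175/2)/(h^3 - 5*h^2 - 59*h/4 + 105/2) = 2*(h^2 - 12*h + 35)/(2*h^2 - 5*h - 42)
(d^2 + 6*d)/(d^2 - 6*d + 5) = d*(d + 6)/(d^2 - 6*d + 5)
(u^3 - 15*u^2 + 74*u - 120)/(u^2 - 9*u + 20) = u - 6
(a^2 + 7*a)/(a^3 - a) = (a + 7)/(a^2 - 1)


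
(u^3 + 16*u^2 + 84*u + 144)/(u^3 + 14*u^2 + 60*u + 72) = (u + 4)/(u + 2)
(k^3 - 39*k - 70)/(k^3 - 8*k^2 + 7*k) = (k^2 + 7*k + 10)/(k*(k - 1))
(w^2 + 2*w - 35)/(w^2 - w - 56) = (w - 5)/(w - 8)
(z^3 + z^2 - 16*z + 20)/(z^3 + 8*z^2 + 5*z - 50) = (z - 2)/(z + 5)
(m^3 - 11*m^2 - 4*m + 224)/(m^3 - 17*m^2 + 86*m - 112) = (m + 4)/(m - 2)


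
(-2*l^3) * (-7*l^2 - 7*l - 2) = 14*l^5 + 14*l^4 + 4*l^3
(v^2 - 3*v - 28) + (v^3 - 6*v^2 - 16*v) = v^3 - 5*v^2 - 19*v - 28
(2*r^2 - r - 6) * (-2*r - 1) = -4*r^3 + 13*r + 6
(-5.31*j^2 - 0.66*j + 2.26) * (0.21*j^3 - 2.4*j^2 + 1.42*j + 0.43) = -1.1151*j^5 + 12.6054*j^4 - 5.4816*j^3 - 8.6445*j^2 + 2.9254*j + 0.9718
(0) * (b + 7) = 0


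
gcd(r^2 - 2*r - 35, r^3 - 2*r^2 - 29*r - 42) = r - 7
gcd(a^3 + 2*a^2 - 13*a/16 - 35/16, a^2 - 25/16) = a + 5/4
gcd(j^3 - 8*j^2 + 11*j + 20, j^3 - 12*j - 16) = j - 4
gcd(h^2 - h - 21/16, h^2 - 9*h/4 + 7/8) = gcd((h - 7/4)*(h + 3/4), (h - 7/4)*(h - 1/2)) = h - 7/4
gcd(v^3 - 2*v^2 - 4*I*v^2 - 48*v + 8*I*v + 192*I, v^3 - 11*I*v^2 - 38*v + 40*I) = v - 4*I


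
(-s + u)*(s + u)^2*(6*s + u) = -6*s^4 - 7*s^3*u + 5*s^2*u^2 + 7*s*u^3 + u^4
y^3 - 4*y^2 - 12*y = y*(y - 6)*(y + 2)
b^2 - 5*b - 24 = (b - 8)*(b + 3)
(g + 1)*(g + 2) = g^2 + 3*g + 2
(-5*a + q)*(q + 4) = -5*a*q - 20*a + q^2 + 4*q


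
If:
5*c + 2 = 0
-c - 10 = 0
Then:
No Solution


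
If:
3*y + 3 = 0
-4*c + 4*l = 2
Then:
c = l - 1/2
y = -1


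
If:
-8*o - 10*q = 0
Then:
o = -5*q/4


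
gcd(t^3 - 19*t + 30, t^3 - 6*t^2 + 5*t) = 1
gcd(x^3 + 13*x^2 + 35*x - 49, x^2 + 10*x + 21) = x + 7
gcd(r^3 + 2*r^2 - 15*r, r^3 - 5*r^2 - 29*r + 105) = r^2 + 2*r - 15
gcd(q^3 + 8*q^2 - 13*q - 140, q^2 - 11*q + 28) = q - 4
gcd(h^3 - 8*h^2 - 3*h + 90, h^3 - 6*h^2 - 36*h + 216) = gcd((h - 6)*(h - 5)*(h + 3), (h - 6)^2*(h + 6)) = h - 6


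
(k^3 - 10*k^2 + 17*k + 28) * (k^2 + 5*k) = k^5 - 5*k^4 - 33*k^3 + 113*k^2 + 140*k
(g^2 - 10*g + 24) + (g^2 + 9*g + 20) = 2*g^2 - g + 44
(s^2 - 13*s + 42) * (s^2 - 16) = s^4 - 13*s^3 + 26*s^2 + 208*s - 672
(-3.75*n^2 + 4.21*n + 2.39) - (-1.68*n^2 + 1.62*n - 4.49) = -2.07*n^2 + 2.59*n + 6.88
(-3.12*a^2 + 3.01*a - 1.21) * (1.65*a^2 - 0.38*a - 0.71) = -5.148*a^4 + 6.1521*a^3 - 0.9251*a^2 - 1.6773*a + 0.8591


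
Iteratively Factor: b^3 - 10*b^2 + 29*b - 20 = (b - 5)*(b^2 - 5*b + 4) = (b - 5)*(b - 4)*(b - 1)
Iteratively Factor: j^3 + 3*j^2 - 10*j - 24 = (j + 4)*(j^2 - j - 6) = (j + 2)*(j + 4)*(j - 3)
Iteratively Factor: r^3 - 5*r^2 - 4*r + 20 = (r - 5)*(r^2 - 4) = (r - 5)*(r - 2)*(r + 2)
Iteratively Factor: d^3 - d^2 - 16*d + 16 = (d + 4)*(d^2 - 5*d + 4) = (d - 4)*(d + 4)*(d - 1)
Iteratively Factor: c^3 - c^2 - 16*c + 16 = (c - 1)*(c^2 - 16) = (c - 1)*(c + 4)*(c - 4)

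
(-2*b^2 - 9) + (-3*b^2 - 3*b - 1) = -5*b^2 - 3*b - 10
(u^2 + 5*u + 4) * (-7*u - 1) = -7*u^3 - 36*u^2 - 33*u - 4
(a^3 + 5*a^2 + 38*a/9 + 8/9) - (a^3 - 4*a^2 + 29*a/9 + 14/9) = 9*a^2 + a - 2/3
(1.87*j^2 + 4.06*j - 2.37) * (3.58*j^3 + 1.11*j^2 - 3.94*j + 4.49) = 6.6946*j^5 + 16.6105*j^4 - 11.3458*j^3 - 10.2308*j^2 + 27.5672*j - 10.6413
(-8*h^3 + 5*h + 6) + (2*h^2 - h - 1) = -8*h^3 + 2*h^2 + 4*h + 5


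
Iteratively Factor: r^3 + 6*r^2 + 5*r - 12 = (r + 3)*(r^2 + 3*r - 4) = (r - 1)*(r + 3)*(r + 4)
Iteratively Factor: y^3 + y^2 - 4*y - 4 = (y - 2)*(y^2 + 3*y + 2) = (y - 2)*(y + 1)*(y + 2)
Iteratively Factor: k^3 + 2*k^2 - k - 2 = (k + 1)*(k^2 + k - 2) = (k - 1)*(k + 1)*(k + 2)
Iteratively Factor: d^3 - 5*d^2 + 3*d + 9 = (d - 3)*(d^2 - 2*d - 3) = (d - 3)^2*(d + 1)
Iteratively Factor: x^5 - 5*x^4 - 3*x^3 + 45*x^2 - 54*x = (x - 3)*(x^4 - 2*x^3 - 9*x^2 + 18*x) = x*(x - 3)*(x^3 - 2*x^2 - 9*x + 18) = x*(x - 3)^2*(x^2 + x - 6) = x*(x - 3)^2*(x - 2)*(x + 3)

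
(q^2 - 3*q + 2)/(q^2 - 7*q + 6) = (q - 2)/(q - 6)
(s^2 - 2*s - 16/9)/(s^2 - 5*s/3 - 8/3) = (s + 2/3)/(s + 1)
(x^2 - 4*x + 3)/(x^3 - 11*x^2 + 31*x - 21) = 1/(x - 7)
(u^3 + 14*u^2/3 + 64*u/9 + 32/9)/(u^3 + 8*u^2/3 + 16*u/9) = (u + 2)/u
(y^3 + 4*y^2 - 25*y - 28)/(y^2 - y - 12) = (y^2 + 8*y + 7)/(y + 3)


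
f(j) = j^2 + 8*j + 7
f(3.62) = 49.06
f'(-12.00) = -16.00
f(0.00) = 7.00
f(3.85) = 52.62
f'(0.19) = 8.38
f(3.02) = 40.28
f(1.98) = 26.76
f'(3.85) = 15.70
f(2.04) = 27.48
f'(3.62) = 15.24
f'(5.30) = 18.60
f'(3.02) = 14.04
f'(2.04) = 12.08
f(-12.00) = 55.00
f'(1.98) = 11.96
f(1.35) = 19.62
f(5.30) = 77.49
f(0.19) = 8.56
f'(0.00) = 8.00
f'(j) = 2*j + 8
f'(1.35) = 10.70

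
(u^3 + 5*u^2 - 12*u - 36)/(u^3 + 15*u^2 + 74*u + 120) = (u^2 - u - 6)/(u^2 + 9*u + 20)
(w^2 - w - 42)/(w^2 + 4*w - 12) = (w - 7)/(w - 2)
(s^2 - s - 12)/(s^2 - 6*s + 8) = (s + 3)/(s - 2)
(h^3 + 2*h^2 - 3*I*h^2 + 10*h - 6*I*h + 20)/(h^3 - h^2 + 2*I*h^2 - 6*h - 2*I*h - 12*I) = (h - 5*I)/(h - 3)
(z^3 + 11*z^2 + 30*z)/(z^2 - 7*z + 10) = z*(z^2 + 11*z + 30)/(z^2 - 7*z + 10)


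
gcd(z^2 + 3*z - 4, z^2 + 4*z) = z + 4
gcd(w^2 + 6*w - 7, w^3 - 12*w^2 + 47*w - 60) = 1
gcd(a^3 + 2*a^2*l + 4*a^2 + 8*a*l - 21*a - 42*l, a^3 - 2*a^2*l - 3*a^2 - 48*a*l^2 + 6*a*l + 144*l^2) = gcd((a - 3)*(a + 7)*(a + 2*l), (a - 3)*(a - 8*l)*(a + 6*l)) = a - 3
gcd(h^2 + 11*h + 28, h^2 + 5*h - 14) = h + 7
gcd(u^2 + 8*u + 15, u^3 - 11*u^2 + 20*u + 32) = 1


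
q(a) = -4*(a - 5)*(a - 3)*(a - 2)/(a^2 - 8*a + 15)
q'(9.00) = -4.00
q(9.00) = -28.00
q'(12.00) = -4.00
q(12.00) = -40.00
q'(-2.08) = -4.00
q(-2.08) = 16.32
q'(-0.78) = -4.00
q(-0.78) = 11.12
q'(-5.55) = -4.00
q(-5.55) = 30.20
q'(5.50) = -4.00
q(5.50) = -14.00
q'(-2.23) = -4.00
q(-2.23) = 16.92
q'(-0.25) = -4.00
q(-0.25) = 9.00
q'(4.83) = -4.00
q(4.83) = -11.32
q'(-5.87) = -4.00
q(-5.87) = 31.48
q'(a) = -4*(8 - 2*a)*(a - 5)*(a - 3)*(a - 2)/(a^2 - 8*a + 15)^2 - 4*(a - 5)*(a - 3)/(a^2 - 8*a + 15) - 4*(a - 5)*(a - 2)/(a^2 - 8*a + 15) - 4*(a - 3)*(a - 2)/(a^2 - 8*a + 15)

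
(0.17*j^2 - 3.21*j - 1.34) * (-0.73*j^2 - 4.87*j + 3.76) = -0.1241*j^4 + 1.5154*j^3 + 17.2501*j^2 - 5.5438*j - 5.0384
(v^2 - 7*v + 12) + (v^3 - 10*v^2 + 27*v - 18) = v^3 - 9*v^2 + 20*v - 6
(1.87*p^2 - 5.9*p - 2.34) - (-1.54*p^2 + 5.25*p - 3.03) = 3.41*p^2 - 11.15*p + 0.69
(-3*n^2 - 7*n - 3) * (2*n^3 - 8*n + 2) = -6*n^5 - 14*n^4 + 18*n^3 + 50*n^2 + 10*n - 6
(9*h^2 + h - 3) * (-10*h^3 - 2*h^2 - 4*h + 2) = -90*h^5 - 28*h^4 - 8*h^3 + 20*h^2 + 14*h - 6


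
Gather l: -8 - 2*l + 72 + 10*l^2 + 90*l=10*l^2 + 88*l + 64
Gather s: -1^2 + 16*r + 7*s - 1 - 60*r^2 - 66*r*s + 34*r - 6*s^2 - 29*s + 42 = -60*r^2 + 50*r - 6*s^2 + s*(-66*r - 22) + 40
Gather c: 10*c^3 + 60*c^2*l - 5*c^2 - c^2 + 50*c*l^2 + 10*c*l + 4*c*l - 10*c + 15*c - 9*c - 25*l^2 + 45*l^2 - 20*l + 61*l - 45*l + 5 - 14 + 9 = 10*c^3 + c^2*(60*l - 6) + c*(50*l^2 + 14*l - 4) + 20*l^2 - 4*l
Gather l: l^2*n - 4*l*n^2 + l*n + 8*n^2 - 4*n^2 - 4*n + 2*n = l^2*n + l*(-4*n^2 + n) + 4*n^2 - 2*n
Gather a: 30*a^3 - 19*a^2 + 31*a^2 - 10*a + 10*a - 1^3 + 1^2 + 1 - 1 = 30*a^3 + 12*a^2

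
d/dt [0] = 0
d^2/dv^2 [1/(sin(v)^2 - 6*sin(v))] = 2*(-2*sin(v) + 9 - 15/sin(v) - 18/sin(v)^2 + 36/sin(v)^3)/(sin(v) - 6)^3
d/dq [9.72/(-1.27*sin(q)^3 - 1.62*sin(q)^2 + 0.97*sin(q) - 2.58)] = (37.0332*sin(q)^2 + 31.4928*sin(q) - 9.4284)*cos(q)/(1.27*sin(q)^3 + 1.62*sin(q)^2 - 0.97*sin(q) + 2.58)^2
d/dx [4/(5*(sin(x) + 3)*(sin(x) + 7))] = -8*(sin(x) + 5)*cos(x)/(5*(sin(x) + 3)^2*(sin(x) + 7)^2)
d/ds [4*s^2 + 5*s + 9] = 8*s + 5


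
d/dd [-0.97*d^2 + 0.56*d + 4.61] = 0.56 - 1.94*d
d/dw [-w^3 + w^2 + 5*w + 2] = -3*w^2 + 2*w + 5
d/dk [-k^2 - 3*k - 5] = -2*k - 3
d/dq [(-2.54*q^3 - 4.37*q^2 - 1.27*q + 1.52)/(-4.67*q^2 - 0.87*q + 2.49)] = (11.8618*q^4 + 4.4196*q^3 - 21.1028*q^2 - 7.5658*q - 1.8399)/(21.8089*q^4 + 8.1258*q^3 - 22.4997*q^2 - 4.3326*q + 6.2001)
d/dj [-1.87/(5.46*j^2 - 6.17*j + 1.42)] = (20.4204*j - 11.5379)/(5.46*j^2 - 6.17*j + 1.42)^2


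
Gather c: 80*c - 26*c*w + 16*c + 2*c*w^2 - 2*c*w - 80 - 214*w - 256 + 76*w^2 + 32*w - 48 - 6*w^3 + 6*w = c*(2*w^2 - 28*w + 96) - 6*w^3 + 76*w^2 - 176*w - 384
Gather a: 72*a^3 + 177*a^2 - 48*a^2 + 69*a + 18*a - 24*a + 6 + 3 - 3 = 72*a^3 + 129*a^2 + 63*a + 6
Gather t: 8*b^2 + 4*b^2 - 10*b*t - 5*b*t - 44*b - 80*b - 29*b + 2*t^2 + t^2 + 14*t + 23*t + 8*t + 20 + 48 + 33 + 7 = 12*b^2 - 153*b + 3*t^2 + t*(45 - 15*b) + 108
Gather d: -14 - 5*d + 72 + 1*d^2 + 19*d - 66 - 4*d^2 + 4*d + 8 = -3*d^2 + 18*d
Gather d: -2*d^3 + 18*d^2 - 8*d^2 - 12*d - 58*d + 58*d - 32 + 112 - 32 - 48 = -2*d^3 + 10*d^2 - 12*d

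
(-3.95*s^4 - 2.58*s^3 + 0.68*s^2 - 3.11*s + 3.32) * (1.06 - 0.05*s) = 0.1975*s^5 - 4.058*s^4 - 2.7688*s^3 + 0.8763*s^2 - 3.4626*s + 3.5192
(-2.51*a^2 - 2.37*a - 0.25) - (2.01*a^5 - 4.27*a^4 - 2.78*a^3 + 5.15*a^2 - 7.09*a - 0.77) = -2.01*a^5 + 4.27*a^4 + 2.78*a^3 - 7.66*a^2 + 4.72*a + 0.52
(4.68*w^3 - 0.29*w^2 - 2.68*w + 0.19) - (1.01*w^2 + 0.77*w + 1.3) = 4.68*w^3 - 1.3*w^2 - 3.45*w - 1.11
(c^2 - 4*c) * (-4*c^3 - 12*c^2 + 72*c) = -4*c^5 + 4*c^4 + 120*c^3 - 288*c^2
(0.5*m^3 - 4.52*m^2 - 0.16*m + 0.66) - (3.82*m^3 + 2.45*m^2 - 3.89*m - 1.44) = -3.32*m^3 - 6.97*m^2 + 3.73*m + 2.1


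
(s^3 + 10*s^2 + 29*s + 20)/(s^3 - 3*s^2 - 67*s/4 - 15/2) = 4*(s^3 + 10*s^2 + 29*s + 20)/(4*s^3 - 12*s^2 - 67*s - 30)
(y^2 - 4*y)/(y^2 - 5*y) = (y - 4)/(y - 5)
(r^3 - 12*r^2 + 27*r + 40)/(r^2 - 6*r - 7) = (r^2 - 13*r + 40)/(r - 7)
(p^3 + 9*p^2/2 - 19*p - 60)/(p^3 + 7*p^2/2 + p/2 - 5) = (p^2 + 2*p - 24)/(p^2 + p - 2)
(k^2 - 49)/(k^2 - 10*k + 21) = (k + 7)/(k - 3)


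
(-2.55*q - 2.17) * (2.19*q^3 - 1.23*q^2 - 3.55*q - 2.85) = -5.5845*q^4 - 1.6158*q^3 + 11.7216*q^2 + 14.971*q + 6.1845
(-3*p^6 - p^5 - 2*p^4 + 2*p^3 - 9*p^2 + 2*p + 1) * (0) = 0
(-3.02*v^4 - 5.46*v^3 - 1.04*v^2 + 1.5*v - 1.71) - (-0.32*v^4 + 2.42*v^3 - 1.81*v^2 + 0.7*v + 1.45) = -2.7*v^4 - 7.88*v^3 + 0.77*v^2 + 0.8*v - 3.16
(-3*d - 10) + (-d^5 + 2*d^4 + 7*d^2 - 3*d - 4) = -d^5 + 2*d^4 + 7*d^2 - 6*d - 14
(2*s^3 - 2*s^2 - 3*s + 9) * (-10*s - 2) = -20*s^4 + 16*s^3 + 34*s^2 - 84*s - 18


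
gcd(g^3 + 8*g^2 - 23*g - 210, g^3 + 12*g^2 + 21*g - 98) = g + 7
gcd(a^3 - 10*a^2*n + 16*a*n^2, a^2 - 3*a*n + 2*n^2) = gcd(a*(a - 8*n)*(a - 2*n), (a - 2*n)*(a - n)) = a - 2*n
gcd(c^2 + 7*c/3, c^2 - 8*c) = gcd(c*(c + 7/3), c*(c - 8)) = c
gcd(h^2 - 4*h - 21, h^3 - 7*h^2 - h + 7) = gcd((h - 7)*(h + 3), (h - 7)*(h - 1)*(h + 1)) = h - 7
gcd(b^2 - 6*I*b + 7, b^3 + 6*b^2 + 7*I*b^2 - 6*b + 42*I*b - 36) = b + I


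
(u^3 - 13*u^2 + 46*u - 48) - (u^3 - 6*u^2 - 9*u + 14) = -7*u^2 + 55*u - 62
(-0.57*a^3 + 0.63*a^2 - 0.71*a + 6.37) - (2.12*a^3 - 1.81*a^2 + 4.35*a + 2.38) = -2.69*a^3 + 2.44*a^2 - 5.06*a + 3.99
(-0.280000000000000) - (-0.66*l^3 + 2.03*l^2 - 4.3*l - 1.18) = 0.66*l^3 - 2.03*l^2 + 4.3*l + 0.9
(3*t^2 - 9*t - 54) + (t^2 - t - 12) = 4*t^2 - 10*t - 66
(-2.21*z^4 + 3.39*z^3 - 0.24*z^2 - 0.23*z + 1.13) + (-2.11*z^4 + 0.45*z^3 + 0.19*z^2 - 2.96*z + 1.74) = -4.32*z^4 + 3.84*z^3 - 0.05*z^2 - 3.19*z + 2.87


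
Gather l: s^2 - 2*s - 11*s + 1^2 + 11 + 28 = s^2 - 13*s + 40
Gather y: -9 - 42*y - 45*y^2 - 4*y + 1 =-45*y^2 - 46*y - 8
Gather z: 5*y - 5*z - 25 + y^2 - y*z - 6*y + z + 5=y^2 - y + z*(-y - 4) - 20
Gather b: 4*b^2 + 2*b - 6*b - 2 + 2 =4*b^2 - 4*b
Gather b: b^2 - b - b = b^2 - 2*b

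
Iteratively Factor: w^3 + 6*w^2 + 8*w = (w + 2)*(w^2 + 4*w) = w*(w + 2)*(w + 4)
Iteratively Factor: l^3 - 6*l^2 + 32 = (l - 4)*(l^2 - 2*l - 8) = (l - 4)*(l + 2)*(l - 4)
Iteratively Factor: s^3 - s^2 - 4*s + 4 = (s - 2)*(s^2 + s - 2) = (s - 2)*(s + 2)*(s - 1)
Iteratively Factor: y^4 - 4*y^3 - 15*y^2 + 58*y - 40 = (y - 1)*(y^3 - 3*y^2 - 18*y + 40) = (y - 2)*(y - 1)*(y^2 - y - 20) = (y - 2)*(y - 1)*(y + 4)*(y - 5)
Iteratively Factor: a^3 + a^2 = (a + 1)*(a^2) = a*(a + 1)*(a)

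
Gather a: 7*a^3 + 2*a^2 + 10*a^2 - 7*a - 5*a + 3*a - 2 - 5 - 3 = 7*a^3 + 12*a^2 - 9*a - 10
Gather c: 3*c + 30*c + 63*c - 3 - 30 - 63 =96*c - 96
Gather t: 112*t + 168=112*t + 168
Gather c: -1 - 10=-11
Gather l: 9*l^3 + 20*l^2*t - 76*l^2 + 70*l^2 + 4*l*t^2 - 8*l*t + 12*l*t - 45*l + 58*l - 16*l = 9*l^3 + l^2*(20*t - 6) + l*(4*t^2 + 4*t - 3)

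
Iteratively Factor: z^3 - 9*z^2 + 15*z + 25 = (z - 5)*(z^2 - 4*z - 5) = (z - 5)^2*(z + 1)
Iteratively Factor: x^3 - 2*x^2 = (x - 2)*(x^2) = x*(x - 2)*(x)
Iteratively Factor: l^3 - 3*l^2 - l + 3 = (l - 1)*(l^2 - 2*l - 3) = (l - 3)*(l - 1)*(l + 1)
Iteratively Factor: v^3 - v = (v)*(v^2 - 1) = v*(v - 1)*(v + 1)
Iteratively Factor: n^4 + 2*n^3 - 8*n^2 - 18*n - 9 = (n + 3)*(n^3 - n^2 - 5*n - 3) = (n + 1)*(n + 3)*(n^2 - 2*n - 3) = (n + 1)^2*(n + 3)*(n - 3)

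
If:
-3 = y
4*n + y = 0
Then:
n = 3/4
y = -3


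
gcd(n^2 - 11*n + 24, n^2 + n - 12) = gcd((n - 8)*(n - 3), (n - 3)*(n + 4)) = n - 3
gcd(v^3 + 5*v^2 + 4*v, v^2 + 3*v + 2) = v + 1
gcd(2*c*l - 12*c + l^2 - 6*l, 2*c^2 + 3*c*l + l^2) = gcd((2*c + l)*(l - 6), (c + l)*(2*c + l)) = 2*c + l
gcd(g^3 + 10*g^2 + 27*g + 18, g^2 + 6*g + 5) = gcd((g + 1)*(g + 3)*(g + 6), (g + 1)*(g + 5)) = g + 1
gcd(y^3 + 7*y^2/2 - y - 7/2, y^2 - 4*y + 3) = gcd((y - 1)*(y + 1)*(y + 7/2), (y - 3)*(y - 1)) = y - 1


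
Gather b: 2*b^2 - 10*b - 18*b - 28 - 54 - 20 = 2*b^2 - 28*b - 102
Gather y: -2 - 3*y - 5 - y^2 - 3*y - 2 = -y^2 - 6*y - 9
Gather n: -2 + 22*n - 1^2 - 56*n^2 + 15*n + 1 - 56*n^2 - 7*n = -112*n^2 + 30*n - 2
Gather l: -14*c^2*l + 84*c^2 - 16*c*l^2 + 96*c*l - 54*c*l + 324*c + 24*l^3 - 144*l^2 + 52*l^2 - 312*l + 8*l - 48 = 84*c^2 + 324*c + 24*l^3 + l^2*(-16*c - 92) + l*(-14*c^2 + 42*c - 304) - 48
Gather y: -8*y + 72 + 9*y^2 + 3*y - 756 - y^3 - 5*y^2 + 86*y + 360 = -y^3 + 4*y^2 + 81*y - 324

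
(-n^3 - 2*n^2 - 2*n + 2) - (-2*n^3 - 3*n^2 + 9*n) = n^3 + n^2 - 11*n + 2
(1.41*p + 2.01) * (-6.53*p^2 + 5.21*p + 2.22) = -9.2073*p^3 - 5.7792*p^2 + 13.6023*p + 4.4622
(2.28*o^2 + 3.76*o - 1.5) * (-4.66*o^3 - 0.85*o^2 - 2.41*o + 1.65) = -10.6248*o^5 - 19.4596*o^4 - 1.7008*o^3 - 4.0246*o^2 + 9.819*o - 2.475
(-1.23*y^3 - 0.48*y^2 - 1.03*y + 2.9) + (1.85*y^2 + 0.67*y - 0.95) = -1.23*y^3 + 1.37*y^2 - 0.36*y + 1.95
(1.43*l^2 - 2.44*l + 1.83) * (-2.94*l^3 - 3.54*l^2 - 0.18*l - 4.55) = -4.2042*l^5 + 2.1114*l^4 + 3.0*l^3 - 12.5455*l^2 + 10.7726*l - 8.3265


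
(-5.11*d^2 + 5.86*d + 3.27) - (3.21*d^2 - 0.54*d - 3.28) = -8.32*d^2 + 6.4*d + 6.55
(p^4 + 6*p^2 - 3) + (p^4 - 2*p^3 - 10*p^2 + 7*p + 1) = 2*p^4 - 2*p^3 - 4*p^2 + 7*p - 2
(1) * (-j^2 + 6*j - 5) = -j^2 + 6*j - 5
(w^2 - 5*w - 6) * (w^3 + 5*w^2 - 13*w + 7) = w^5 - 44*w^3 + 42*w^2 + 43*w - 42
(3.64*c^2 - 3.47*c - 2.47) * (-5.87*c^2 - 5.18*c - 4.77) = -21.3668*c^4 + 1.5137*c^3 + 15.1107*c^2 + 29.3465*c + 11.7819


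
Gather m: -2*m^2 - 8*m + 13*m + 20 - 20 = -2*m^2 + 5*m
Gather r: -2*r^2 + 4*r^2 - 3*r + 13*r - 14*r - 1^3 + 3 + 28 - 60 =2*r^2 - 4*r - 30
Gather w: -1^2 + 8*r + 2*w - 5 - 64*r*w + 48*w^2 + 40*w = 8*r + 48*w^2 + w*(42 - 64*r) - 6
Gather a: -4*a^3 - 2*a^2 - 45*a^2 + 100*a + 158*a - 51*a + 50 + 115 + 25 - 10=-4*a^3 - 47*a^2 + 207*a + 180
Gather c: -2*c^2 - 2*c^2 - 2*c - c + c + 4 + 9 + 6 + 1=-4*c^2 - 2*c + 20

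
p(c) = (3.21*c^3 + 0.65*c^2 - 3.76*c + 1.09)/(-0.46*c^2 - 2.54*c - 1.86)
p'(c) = (0.92*c + 2.54)*(3.21*c^3 + 0.65*c^2 - 3.76*c + 1.09)/(-0.46*c^2 - 2.54*c - 1.86)^2 + (9.63*c^2 + 1.3*c - 3.76)/(-0.46*c^2 - 2.54*c - 1.86)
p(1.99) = -2.46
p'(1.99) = -3.00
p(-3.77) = -125.22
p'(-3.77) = 207.55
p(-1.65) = -4.97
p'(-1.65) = 14.13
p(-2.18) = -14.00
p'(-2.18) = 21.25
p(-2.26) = -15.77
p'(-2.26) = 23.01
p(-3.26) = -59.38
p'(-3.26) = 79.40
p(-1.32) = -0.29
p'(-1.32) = 15.80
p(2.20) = -3.12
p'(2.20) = -3.25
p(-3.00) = -42.25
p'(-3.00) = 54.51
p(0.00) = -0.59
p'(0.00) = 2.82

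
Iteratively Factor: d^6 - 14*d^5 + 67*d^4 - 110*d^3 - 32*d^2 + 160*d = (d + 1)*(d^5 - 15*d^4 + 82*d^3 - 192*d^2 + 160*d) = d*(d + 1)*(d^4 - 15*d^3 + 82*d^2 - 192*d + 160) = d*(d - 4)*(d + 1)*(d^3 - 11*d^2 + 38*d - 40) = d*(d - 5)*(d - 4)*(d + 1)*(d^2 - 6*d + 8) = d*(d - 5)*(d - 4)*(d - 2)*(d + 1)*(d - 4)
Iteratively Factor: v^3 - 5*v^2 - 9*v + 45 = (v + 3)*(v^2 - 8*v + 15) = (v - 5)*(v + 3)*(v - 3)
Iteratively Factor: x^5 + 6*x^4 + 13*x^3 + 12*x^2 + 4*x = (x + 1)*(x^4 + 5*x^3 + 8*x^2 + 4*x) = (x + 1)^2*(x^3 + 4*x^2 + 4*x) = (x + 1)^2*(x + 2)*(x^2 + 2*x) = (x + 1)^2*(x + 2)^2*(x)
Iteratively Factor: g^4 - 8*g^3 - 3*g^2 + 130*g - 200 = (g - 5)*(g^3 - 3*g^2 - 18*g + 40) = (g - 5)*(g + 4)*(g^2 - 7*g + 10) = (g - 5)^2*(g + 4)*(g - 2)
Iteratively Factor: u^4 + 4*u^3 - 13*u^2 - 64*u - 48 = (u + 4)*(u^3 - 13*u - 12) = (u + 3)*(u + 4)*(u^2 - 3*u - 4) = (u + 1)*(u + 3)*(u + 4)*(u - 4)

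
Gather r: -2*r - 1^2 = -2*r - 1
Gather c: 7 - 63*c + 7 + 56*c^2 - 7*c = 56*c^2 - 70*c + 14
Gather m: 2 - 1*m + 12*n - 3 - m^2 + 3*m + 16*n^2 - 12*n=-m^2 + 2*m + 16*n^2 - 1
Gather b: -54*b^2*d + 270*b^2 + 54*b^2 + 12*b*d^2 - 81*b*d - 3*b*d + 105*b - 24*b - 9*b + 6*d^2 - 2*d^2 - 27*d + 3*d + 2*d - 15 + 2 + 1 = b^2*(324 - 54*d) + b*(12*d^2 - 84*d + 72) + 4*d^2 - 22*d - 12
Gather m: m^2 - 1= m^2 - 1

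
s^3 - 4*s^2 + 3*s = s*(s - 3)*(s - 1)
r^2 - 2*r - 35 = (r - 7)*(r + 5)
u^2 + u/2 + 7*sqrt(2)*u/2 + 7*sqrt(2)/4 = (u + 1/2)*(u + 7*sqrt(2)/2)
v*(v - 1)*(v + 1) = v^3 - v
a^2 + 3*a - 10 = (a - 2)*(a + 5)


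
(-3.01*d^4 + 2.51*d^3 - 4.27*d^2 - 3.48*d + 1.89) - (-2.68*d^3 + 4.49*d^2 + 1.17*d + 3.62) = -3.01*d^4 + 5.19*d^3 - 8.76*d^2 - 4.65*d - 1.73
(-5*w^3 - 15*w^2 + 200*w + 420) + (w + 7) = -5*w^3 - 15*w^2 + 201*w + 427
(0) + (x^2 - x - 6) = x^2 - x - 6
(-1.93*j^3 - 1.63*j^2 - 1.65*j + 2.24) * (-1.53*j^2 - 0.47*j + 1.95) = 2.9529*j^5 + 3.401*j^4 - 0.4729*j^3 - 5.8302*j^2 - 4.2703*j + 4.368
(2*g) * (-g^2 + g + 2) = -2*g^3 + 2*g^2 + 4*g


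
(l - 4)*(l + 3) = l^2 - l - 12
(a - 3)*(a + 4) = a^2 + a - 12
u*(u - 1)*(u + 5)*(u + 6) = u^4 + 10*u^3 + 19*u^2 - 30*u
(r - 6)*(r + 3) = r^2 - 3*r - 18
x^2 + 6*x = x*(x + 6)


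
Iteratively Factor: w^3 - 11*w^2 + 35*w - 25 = (w - 1)*(w^2 - 10*w + 25) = (w - 5)*(w - 1)*(w - 5)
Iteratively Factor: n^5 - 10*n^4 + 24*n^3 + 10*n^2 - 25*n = (n)*(n^4 - 10*n^3 + 24*n^2 + 10*n - 25) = n*(n - 5)*(n^3 - 5*n^2 - n + 5) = n*(n - 5)*(n - 1)*(n^2 - 4*n - 5) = n*(n - 5)*(n - 1)*(n + 1)*(n - 5)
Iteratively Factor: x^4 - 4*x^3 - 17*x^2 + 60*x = (x - 5)*(x^3 + x^2 - 12*x) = x*(x - 5)*(x^2 + x - 12) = x*(x - 5)*(x - 3)*(x + 4)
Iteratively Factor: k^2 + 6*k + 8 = (k + 2)*(k + 4)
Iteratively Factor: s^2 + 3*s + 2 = (s + 1)*(s + 2)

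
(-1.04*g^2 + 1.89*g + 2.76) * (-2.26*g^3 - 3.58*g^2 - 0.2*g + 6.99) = 2.3504*g^5 - 0.548199999999999*g^4 - 12.7958*g^3 - 17.5284*g^2 + 12.6591*g + 19.2924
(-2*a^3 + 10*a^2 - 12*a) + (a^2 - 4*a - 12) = -2*a^3 + 11*a^2 - 16*a - 12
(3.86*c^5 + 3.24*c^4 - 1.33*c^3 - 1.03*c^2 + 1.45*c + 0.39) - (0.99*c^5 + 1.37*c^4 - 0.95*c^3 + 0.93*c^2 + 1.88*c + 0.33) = 2.87*c^5 + 1.87*c^4 - 0.38*c^3 - 1.96*c^2 - 0.43*c + 0.06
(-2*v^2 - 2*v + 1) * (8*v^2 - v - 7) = -16*v^4 - 14*v^3 + 24*v^2 + 13*v - 7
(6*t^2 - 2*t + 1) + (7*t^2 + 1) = 13*t^2 - 2*t + 2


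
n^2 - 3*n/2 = n*(n - 3/2)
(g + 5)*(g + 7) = g^2 + 12*g + 35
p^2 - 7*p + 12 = (p - 4)*(p - 3)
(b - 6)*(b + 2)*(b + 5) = b^3 + b^2 - 32*b - 60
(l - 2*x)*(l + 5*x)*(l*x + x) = l^3*x + 3*l^2*x^2 + l^2*x - 10*l*x^3 + 3*l*x^2 - 10*x^3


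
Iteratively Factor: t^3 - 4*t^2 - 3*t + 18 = (t - 3)*(t^2 - t - 6) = (t - 3)^2*(t + 2)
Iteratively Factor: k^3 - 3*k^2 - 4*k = (k + 1)*(k^2 - 4*k) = k*(k + 1)*(k - 4)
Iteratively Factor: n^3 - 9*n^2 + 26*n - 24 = (n - 3)*(n^2 - 6*n + 8) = (n - 3)*(n - 2)*(n - 4)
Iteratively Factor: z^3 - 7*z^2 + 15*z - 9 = (z - 1)*(z^2 - 6*z + 9) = (z - 3)*(z - 1)*(z - 3)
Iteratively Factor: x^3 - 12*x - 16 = (x + 2)*(x^2 - 2*x - 8) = (x + 2)^2*(x - 4)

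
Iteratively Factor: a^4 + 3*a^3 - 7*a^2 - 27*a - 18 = (a - 3)*(a^3 + 6*a^2 + 11*a + 6) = (a - 3)*(a + 3)*(a^2 + 3*a + 2) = (a - 3)*(a + 2)*(a + 3)*(a + 1)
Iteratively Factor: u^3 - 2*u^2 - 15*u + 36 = (u - 3)*(u^2 + u - 12) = (u - 3)^2*(u + 4)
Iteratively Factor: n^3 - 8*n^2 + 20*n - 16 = (n - 2)*(n^2 - 6*n + 8) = (n - 2)^2*(n - 4)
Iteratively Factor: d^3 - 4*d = (d - 2)*(d^2 + 2*d) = d*(d - 2)*(d + 2)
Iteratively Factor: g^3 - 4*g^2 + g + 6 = (g - 2)*(g^2 - 2*g - 3) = (g - 2)*(g + 1)*(g - 3)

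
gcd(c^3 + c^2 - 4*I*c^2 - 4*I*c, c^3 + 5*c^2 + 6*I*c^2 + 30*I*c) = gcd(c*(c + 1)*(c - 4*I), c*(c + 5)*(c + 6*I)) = c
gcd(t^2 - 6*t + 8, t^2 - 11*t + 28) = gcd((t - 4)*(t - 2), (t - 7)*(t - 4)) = t - 4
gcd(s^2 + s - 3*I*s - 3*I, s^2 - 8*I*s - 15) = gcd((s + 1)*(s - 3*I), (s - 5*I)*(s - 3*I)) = s - 3*I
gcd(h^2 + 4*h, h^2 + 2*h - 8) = h + 4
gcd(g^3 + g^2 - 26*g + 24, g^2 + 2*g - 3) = g - 1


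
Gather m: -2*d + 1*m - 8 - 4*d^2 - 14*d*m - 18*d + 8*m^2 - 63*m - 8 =-4*d^2 - 20*d + 8*m^2 + m*(-14*d - 62) - 16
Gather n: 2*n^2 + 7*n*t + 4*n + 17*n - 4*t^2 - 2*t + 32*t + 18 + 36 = 2*n^2 + n*(7*t + 21) - 4*t^2 + 30*t + 54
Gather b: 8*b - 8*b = 0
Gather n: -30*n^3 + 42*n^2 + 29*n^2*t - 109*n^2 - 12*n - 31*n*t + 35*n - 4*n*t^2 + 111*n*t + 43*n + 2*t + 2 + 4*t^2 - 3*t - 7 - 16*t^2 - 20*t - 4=-30*n^3 + n^2*(29*t - 67) + n*(-4*t^2 + 80*t + 66) - 12*t^2 - 21*t - 9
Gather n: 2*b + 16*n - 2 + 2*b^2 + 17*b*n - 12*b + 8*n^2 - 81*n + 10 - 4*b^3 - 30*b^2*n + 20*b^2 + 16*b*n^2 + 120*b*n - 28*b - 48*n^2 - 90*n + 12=-4*b^3 + 22*b^2 - 38*b + n^2*(16*b - 40) + n*(-30*b^2 + 137*b - 155) + 20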